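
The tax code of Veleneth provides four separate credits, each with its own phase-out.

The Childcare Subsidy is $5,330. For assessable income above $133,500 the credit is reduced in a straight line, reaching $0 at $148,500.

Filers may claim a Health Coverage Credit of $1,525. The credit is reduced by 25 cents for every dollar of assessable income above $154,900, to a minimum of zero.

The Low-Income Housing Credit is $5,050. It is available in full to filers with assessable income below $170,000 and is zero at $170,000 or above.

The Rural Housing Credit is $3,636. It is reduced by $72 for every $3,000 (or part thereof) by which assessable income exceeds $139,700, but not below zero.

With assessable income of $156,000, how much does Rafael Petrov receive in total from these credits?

Childcare Subsidy: $156,000 is at or above $148,500, so the credit is $0.
Health Coverage Credit: 25% of the $1,100 excess over $154,900 is $275; credit = $1,525 − $275 = $1,250.
Low-Income Housing Credit: $156,000 is below the $170,000 cutoff, so the full $5,050 applies.
Rural Housing Credit: income exceeds $139,700 by $16,300, which is 6 full-or-partial $3,000 increments; reduction = 6 × $72 = $432, leaving $3,204.
Total: $0 + $1,250 + $5,050 + $3,204 = $9,504.

$9,504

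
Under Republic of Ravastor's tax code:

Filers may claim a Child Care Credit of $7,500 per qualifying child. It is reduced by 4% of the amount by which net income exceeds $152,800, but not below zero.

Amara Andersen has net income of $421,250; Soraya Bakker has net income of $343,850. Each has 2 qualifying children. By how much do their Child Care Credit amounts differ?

$3,096

Amara ($421,250): Child Care Credit: base = 2 × $7,500 = $15,000. 4% of the $268,450 excess over $152,800 is $10,738; credit = $15,000 − $10,738 = $4,262.
Soraya ($343,850): Child Care Credit: base = 2 × $7,500 = $15,000. 4% of the $191,050 excess over $152,800 is $7,642; credit = $15,000 − $7,642 = $7,358.
Difference: |$4,262 − $7,358| = $3,096.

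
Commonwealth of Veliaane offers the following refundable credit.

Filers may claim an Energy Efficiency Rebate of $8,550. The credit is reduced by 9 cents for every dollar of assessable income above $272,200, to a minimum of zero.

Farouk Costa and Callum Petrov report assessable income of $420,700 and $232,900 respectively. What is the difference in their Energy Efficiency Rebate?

Farouk ($420,700): Energy Efficiency Rebate: 9% of the $148,500 excess over $272,200 is $13,365 ≥ base, so the credit is $0.
Callum ($232,900): Energy Efficiency Rebate: $232,900 is at or below the $272,200 threshold, so the full $8,550 applies.
Difference: |$0 − $8,550| = $8,550.

$8,550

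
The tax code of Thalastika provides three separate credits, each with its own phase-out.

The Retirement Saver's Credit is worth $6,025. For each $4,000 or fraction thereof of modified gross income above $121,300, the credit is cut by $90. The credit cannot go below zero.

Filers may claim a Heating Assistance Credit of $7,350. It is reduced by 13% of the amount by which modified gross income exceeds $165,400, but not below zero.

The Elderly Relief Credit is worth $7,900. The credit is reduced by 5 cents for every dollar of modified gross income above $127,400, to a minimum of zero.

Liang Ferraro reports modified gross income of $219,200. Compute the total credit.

Retirement Saver's Credit: income exceeds $121,300 by $97,900, which is 25 full-or-partial $4,000 increments; reduction = 25 × $90 = $2,250, leaving $3,775.
Heating Assistance Credit: 13% of the $53,800 excess over $165,400 is $6,994; credit = $7,350 − $6,994 = $356.
Elderly Relief Credit: 5% of the $91,800 excess over $127,400 is $4,590; credit = $7,900 − $4,590 = $3,310.
Total: $3,775 + $356 + $3,310 = $7,441.

$7,441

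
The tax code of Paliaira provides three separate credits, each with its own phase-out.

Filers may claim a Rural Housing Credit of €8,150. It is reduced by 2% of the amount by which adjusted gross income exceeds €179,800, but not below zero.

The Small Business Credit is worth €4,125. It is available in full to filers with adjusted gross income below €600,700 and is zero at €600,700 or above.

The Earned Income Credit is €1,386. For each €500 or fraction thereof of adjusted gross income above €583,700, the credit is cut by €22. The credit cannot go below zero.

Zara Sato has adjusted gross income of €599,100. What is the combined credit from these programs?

€4,829

Rural Housing Credit: 2% of the €419,300 excess over €179,800 is €8,386 ≥ base, so the credit is €0.
Small Business Credit: €599,100 is below the €600,700 cutoff, so the full €4,125 applies.
Earned Income Credit: income exceeds €583,700 by €15,400, which is 31 full-or-partial €500 increments; reduction = 31 × €22 = €682, leaving €704.
Total: €0 + €4,125 + €704 = €4,829.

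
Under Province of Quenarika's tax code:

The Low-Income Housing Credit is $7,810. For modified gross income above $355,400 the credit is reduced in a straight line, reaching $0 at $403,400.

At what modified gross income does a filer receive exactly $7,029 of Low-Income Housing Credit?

$7,029 is 7,029/7,810 of the full $7,810, so 781/7,810 of the $48,000 range has been used: income = $355,400 + $48,000 × 781/7,810 = $360,200.

$360,200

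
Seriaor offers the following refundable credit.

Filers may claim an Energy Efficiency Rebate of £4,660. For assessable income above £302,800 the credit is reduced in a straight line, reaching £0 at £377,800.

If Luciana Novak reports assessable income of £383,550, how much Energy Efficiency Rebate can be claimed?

Energy Efficiency Rebate: £383,550 is at or above £377,800, so the credit is £0.

£0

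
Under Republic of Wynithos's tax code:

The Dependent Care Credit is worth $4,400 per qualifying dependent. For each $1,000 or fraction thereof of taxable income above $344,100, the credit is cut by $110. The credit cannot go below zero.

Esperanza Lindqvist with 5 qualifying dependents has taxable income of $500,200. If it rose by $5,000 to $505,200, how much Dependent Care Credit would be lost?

At $500,200 — base = 5 × $4,400 = $22,000. income exceeds $344,100 by $156,100, which is 157 full-or-partial $1,000 increments; reduction = 157 × $110 = $17,270, leaving $4,730.
At $505,200 — base = 5 × $4,400 = $22,000. income exceeds $344,100 by $161,100, which is 162 full-or-partial $1,000 increments; reduction = 162 × $110 = $17,820, leaving $4,180.
Lost: $4,730 − $4,180 = $550.

$550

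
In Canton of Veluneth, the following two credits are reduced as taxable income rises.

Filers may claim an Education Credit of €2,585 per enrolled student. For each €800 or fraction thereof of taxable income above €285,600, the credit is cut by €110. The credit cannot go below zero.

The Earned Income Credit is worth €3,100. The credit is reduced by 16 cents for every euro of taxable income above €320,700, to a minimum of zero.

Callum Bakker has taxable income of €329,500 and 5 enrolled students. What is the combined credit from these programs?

€8,567

Education Credit: base = 5 × €2,585 = €12,925. income exceeds €285,600 by €43,900, which is 55 full-or-partial €800 increments; reduction = 55 × €110 = €6,050, leaving €6,875.
Earned Income Credit: 16% of the €8,800 excess over €320,700 is €1,408; credit = €3,100 − €1,408 = €1,692.
Total: €6,875 + €1,692 = €8,567.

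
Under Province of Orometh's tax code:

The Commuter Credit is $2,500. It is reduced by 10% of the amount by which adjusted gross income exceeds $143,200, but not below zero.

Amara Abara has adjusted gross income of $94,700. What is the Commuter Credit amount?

$2,500

Commuter Credit: $94,700 is at or below the $143,200 threshold, so the full $2,500 applies.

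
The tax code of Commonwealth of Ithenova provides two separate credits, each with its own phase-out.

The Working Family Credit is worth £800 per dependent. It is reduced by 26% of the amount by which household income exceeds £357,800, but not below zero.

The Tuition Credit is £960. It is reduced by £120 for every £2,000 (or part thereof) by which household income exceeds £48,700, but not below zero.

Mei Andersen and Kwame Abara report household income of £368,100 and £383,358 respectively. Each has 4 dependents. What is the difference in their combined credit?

£522

Mei (£368,100): Working Family Credit: base = 4 × £800 = £3,200. 26% of the £10,300 excess over £357,800 is £2,678; credit = £3,200 − £2,678 = £522. Tuition Credit: income exceeds £48,700 by £319,400 → 160 increments × £120 = £19,200 ≥ base, so the credit is £0. total £522 + £0 = £522
Kwame (£383,358): Working Family Credit: base = 4 × £800 = £3,200. 26% of the £25,558 excess over £357,800 is £6,645.08 ≥ base, so the credit is £0. Tuition Credit: income exceeds £48,700 by £334,658 → 168 increments × £120 = £20,160 ≥ base, so the credit is £0. total £0 + £0 = £0
Difference: |£522 − £0| = £522.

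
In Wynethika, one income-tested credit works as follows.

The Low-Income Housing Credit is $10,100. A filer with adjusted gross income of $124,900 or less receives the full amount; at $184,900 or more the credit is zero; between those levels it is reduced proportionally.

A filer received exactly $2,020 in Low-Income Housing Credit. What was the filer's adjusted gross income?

$172,900

$2,020 is 2,020/10,100 of the full $10,100, so 8,080/10,100 of the $60,000 range has been used: income = $124,900 + $60,000 × 8,080/10,100 = $172,900.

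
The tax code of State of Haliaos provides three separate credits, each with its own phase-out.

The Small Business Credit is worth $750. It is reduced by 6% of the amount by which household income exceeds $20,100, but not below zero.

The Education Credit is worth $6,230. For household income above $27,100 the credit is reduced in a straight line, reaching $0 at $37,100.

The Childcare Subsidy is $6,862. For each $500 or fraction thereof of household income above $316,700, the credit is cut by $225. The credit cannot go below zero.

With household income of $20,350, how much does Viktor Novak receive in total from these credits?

$13,827

Small Business Credit: 6% of the $250 excess over $20,100 is $15; credit = $750 − $15 = $735.
Education Credit: $20,350 is at or below the $27,100 threshold, so the full $6,230 applies.
Childcare Subsidy: $20,350 is at or below the $316,700 threshold, so the full $6,862 applies.
Total: $735 + $6,230 + $6,862 = $13,827.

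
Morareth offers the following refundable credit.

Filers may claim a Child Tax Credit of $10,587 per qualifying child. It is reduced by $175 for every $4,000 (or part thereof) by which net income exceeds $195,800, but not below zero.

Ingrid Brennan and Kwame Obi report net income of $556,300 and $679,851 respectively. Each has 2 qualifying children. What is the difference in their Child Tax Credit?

$5,249

Ingrid ($556,300): Child Tax Credit: base = 2 × $10,587 = $21,174. income exceeds $195,800 by $360,500, which is 91 full-or-partial $4,000 increments; reduction = 91 × $175 = $15,925, leaving $5,249.
Kwame ($679,851): Child Tax Credit: base = 2 × $10,587 = $21,174. income exceeds $195,800 by $484,051 → 122 increments × $175 = $21,350 ≥ base, so the credit is $0.
Difference: |$5,249 − $0| = $5,249.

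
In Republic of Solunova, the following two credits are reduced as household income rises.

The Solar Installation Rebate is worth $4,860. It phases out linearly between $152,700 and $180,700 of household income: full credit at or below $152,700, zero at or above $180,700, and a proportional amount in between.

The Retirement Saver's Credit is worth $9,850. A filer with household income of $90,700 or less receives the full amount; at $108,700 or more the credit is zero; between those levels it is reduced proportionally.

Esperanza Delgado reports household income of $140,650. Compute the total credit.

Solar Installation Rebate: $140,650 is at or below the $152,700 threshold, so the full $4,860 applies.
Retirement Saver's Credit: $140,650 is at or above $108,700, so the credit is $0.
Total: $4,860 + $0 = $4,860.

$4,860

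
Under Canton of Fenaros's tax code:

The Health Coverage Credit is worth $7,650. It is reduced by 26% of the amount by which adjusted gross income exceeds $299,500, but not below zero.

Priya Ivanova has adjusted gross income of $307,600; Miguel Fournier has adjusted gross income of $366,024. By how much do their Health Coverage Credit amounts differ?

$5,544

Priya ($307,600): Health Coverage Credit: 26% of the $8,100 excess over $299,500 is $2,106; credit = $7,650 − $2,106 = $5,544.
Miguel ($366,024): Health Coverage Credit: 26% of the $66,524 excess over $299,500 is $17,296.24 ≥ base, so the credit is $0.
Difference: |$5,544 − $0| = $5,544.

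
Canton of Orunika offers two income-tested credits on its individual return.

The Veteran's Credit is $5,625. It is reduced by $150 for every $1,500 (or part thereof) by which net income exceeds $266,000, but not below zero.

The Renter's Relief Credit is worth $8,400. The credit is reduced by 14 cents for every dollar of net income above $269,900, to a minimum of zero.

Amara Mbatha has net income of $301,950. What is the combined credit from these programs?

Veteran's Credit: income exceeds $266,000 by $35,950, which is 24 full-or-partial $1,500 increments; reduction = 24 × $150 = $3,600, leaving $2,025.
Renter's Relief Credit: 14% of the $32,050 excess over $269,900 is $4,487; credit = $8,400 − $4,487 = $3,913.
Total: $2,025 + $3,913 = $5,938.

$5,938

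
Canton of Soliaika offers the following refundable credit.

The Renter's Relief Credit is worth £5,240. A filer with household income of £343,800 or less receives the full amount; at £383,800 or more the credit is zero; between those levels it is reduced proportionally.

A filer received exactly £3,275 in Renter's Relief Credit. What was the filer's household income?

£358,800

£3,275 is 3,275/5,240 of the full £5,240, so 1,965/5,240 of the £40,000 range has been used: income = £343,800 + £40,000 × 1,965/5,240 = £358,800.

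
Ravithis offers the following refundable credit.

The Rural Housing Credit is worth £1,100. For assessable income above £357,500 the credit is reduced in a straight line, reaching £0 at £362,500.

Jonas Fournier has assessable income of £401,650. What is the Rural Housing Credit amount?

£0

Rural Housing Credit: £401,650 is at or above £362,500, so the credit is £0.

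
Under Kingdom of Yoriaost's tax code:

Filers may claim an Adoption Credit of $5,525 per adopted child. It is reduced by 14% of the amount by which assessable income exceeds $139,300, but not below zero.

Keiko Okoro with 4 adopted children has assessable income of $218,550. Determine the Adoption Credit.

$11,005

Adoption Credit: base = 4 × $5,525 = $22,100. 14% of the $79,250 excess over $139,300 is $11,095; credit = $22,100 − $11,095 = $11,005.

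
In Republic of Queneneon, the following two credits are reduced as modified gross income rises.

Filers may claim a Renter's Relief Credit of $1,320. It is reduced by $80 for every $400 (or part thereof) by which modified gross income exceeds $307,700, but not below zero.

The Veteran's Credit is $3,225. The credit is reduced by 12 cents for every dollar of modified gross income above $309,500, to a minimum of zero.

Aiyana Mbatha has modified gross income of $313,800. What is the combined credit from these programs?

Renter's Relief Credit: income exceeds $307,700 by $6,100, which is 16 full-or-partial $400 increments; reduction = 16 × $80 = $1,280, leaving $40.
Veteran's Credit: 12% of the $4,300 excess over $309,500 is $516; credit = $3,225 − $516 = $2,709.
Total: $40 + $2,709 = $2,749.

$2,749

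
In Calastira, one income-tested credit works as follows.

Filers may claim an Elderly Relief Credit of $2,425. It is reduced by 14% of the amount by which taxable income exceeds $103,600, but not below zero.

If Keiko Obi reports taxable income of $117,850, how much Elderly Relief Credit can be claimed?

Elderly Relief Credit: 14% of the $14,250 excess over $103,600 is $1,995; credit = $2,425 − $1,995 = $430.

$430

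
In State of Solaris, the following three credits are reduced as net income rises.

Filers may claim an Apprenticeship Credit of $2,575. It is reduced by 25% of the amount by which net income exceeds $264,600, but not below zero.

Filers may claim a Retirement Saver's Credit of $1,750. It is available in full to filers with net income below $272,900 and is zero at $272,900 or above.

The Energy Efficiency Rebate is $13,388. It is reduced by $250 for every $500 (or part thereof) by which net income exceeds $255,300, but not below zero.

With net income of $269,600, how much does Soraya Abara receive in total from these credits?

$9,213

Apprenticeship Credit: 25% of the $5,000 excess over $264,600 is $1,250; credit = $2,575 − $1,250 = $1,325.
Retirement Saver's Credit: $269,600 is below the $272,900 cutoff, so the full $1,750 applies.
Energy Efficiency Rebate: income exceeds $255,300 by $14,300, which is 29 full-or-partial $500 increments; reduction = 29 × $250 = $7,250, leaving $6,138.
Total: $1,325 + $1,750 + $6,138 = $9,213.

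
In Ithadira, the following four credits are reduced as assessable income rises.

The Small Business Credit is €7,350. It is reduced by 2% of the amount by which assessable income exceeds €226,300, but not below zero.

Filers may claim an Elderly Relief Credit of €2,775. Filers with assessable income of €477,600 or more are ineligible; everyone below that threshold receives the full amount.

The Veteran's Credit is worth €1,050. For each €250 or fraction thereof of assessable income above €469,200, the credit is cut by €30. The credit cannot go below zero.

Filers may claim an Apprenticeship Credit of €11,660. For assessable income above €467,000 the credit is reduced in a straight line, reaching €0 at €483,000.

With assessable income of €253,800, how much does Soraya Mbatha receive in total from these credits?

€22,285

Small Business Credit: 2% of the €27,500 excess over €226,300 is €550; credit = €7,350 − €550 = €6,800.
Elderly Relief Credit: €253,800 is below the €477,600 cutoff, so the full €2,775 applies.
Veteran's Credit: €253,800 is at or below the €469,200 threshold, so the full €1,050 applies.
Apprenticeship Credit: €253,800 is at or below the €467,000 threshold, so the full €11,660 applies.
Total: €6,800 + €2,775 + €1,050 + €11,660 = €22,285.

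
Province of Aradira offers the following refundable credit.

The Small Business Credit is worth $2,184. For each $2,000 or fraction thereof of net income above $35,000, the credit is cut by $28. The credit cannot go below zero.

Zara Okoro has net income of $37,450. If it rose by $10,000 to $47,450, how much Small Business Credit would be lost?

At $37,450 — income exceeds $35,000 by $2,450, which is 2 full-or-partial $2,000 increments; reduction = 2 × $28 = $56, leaving $2,128.
At $47,450 — income exceeds $35,000 by $12,450, which is 7 full-or-partial $2,000 increments; reduction = 7 × $28 = $196, leaving $1,988.
Lost: $2,128 − $1,988 = $140.

$140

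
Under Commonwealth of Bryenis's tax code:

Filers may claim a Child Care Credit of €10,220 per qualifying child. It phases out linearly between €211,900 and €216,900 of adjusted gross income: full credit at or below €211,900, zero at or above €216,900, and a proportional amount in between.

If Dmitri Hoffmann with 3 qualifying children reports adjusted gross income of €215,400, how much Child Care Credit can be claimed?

€9,198

Child Care Credit: base = 3 × €10,220 = €30,660. €215,400 is €3,500 into a €5,000 phase-out range, leaving 1,500/5,000 of the credit: €30,660 × 1,500/5,000 = €9,198.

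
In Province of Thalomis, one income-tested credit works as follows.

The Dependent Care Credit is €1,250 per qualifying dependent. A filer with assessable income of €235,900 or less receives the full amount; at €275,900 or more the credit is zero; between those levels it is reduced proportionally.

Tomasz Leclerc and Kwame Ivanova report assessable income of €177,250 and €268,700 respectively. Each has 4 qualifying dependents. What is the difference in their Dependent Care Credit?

€4,100

Tomasz (€177,250): Dependent Care Credit: base = 4 × €1,250 = €5,000. €177,250 is at or below the €235,900 threshold, so the full €5,000 applies.
Kwame (€268,700): Dependent Care Credit: base = 4 × €1,250 = €5,000. €268,700 is €32,800 into a €40,000 phase-out range, leaving 7,200/40,000 of the credit: €5,000 × 7,200/40,000 = €900.
Difference: |€5,000 − €900| = €4,100.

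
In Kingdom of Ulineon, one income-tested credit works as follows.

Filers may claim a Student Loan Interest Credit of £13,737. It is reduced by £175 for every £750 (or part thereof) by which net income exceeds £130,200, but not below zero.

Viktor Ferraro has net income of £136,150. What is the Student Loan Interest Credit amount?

Student Loan Interest Credit: income exceeds £130,200 by £5,950, which is 8 full-or-partial £750 increments; reduction = 8 × £175 = £1,400, leaving £12,337.

£12,337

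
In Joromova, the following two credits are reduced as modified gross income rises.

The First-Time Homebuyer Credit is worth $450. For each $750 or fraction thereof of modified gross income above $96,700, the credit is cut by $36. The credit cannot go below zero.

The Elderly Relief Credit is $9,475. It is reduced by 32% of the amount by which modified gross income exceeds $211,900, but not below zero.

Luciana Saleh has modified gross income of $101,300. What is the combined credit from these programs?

First-Time Homebuyer Credit: income exceeds $96,700 by $4,600, which is 7 full-or-partial $750 increments; reduction = 7 × $36 = $252, leaving $198.
Elderly Relief Credit: $101,300 is at or below the $211,900 threshold, so the full $9,475 applies.
Total: $198 + $9,475 = $9,673.

$9,673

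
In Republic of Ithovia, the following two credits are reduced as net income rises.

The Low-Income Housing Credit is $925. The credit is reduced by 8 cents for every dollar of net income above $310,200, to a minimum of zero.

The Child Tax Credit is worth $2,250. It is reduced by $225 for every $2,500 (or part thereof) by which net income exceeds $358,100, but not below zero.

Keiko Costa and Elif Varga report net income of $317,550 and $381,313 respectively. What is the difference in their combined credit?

$2,587

Keiko ($317,550): Low-Income Housing Credit: 8% of the $7,350 excess over $310,200 is $588; credit = $925 − $588 = $337. Child Tax Credit: $317,550 is at or below the $358,100 threshold, so the full $2,250 applies. total $337 + $2,250 = $2,587
Elif ($381,313): Low-Income Housing Credit: 8% of the $71,113 excess over $310,200 is $5,689.04 ≥ base, so the credit is $0. Child Tax Credit: income exceeds $358,100 by $23,213 → 10 increments × $225 = $2,250 ≥ base, so the credit is $0. total $0 + $0 = $0
Difference: |$2,587 − $0| = $2,587.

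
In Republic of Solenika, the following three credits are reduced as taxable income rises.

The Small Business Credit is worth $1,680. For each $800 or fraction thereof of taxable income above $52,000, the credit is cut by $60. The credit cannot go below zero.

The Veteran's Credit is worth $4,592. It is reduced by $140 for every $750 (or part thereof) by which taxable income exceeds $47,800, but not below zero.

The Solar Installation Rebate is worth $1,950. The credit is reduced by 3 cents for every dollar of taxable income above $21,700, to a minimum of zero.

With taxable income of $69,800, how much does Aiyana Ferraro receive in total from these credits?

Small Business Credit: income exceeds $52,000 by $17,800, which is 23 full-or-partial $800 increments; reduction = 23 × $60 = $1,380, leaving $300.
Veteran's Credit: income exceeds $47,800 by $22,000, which is 30 full-or-partial $750 increments; reduction = 30 × $140 = $4,200, leaving $392.
Solar Installation Rebate: 3% of the $48,100 excess over $21,700 is $1,443; credit = $1,950 − $1,443 = $507.
Total: $300 + $392 + $507 = $1,199.

$1,199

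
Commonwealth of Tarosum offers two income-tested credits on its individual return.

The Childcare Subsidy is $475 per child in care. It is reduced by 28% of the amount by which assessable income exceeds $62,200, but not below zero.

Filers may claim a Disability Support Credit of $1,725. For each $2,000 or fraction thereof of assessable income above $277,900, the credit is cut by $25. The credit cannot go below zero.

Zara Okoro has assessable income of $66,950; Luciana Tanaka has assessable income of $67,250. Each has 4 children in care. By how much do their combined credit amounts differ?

$84

Zara ($66,950): Childcare Subsidy: base = 4 × $475 = $1,900. 28% of the $4,750 excess over $62,200 is $1,330; credit = $1,900 − $1,330 = $570. Disability Support Credit: $66,950 is at or below the $277,900 threshold, so the full $1,725 applies. total $570 + $1,725 = $2,295
Luciana ($67,250): Childcare Subsidy: base = 4 × $475 = $1,900. 28% of the $5,050 excess over $62,200 is $1,414; credit = $1,900 − $1,414 = $486. Disability Support Credit: $67,250 is at or below the $277,900 threshold, so the full $1,725 applies. total $486 + $1,725 = $2,211
Difference: |$2,295 − $2,211| = $84.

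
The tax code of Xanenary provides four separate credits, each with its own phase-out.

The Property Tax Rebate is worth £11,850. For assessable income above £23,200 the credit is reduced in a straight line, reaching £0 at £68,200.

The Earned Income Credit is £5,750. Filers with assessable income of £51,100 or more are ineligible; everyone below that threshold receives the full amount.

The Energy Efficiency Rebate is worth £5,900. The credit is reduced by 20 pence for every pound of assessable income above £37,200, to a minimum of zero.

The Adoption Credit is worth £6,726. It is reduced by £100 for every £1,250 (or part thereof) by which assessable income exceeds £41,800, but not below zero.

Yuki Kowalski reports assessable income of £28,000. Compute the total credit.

£28,962

Property Tax Rebate: £28,000 is £4,800 into a £45,000 phase-out range, leaving 40,200/45,000 of the credit: £11,850 × 40,200/45,000 = £10,586.
Earned Income Credit: £28,000 is below the £51,100 cutoff, so the full £5,750 applies.
Energy Efficiency Rebate: £28,000 is at or below the £37,200 threshold, so the full £5,900 applies.
Adoption Credit: £28,000 is at or below the £41,800 threshold, so the full £6,726 applies.
Total: £10,586 + £5,750 + £5,900 + £6,726 = £28,962.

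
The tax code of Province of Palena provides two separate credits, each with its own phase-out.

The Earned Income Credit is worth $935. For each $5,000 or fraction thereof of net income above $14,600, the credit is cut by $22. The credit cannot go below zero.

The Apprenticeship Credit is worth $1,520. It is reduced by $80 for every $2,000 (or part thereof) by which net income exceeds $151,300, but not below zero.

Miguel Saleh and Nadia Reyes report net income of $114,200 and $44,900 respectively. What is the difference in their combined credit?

$286

Miguel ($114,200): Earned Income Credit: income exceeds $14,600 by $99,600, which is 20 full-or-partial $5,000 increments; reduction = 20 × $22 = $440, leaving $495. Apprenticeship Credit: $114,200 is at or below the $151,300 threshold, so the full $1,520 applies. total $495 + $1,520 = $2,015
Nadia ($44,900): Earned Income Credit: income exceeds $14,600 by $30,300, which is 7 full-or-partial $5,000 increments; reduction = 7 × $22 = $154, leaving $781. Apprenticeship Credit: $44,900 is at or below the $151,300 threshold, so the full $1,520 applies. total $781 + $1,520 = $2,301
Difference: |$2,015 − $2,301| = $286.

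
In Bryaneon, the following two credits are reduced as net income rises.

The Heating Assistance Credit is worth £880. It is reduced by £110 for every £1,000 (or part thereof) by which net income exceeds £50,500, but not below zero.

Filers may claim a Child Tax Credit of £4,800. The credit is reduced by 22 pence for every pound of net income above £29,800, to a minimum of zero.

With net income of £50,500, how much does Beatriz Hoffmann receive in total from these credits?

£1,126

Heating Assistance Credit: £50,500 is at or below the £50,500 threshold, so the full £880 applies.
Child Tax Credit: 22% of the £20,700 excess over £29,800 is £4,554; credit = £4,800 − £4,554 = £246.
Total: £880 + £246 = £1,126.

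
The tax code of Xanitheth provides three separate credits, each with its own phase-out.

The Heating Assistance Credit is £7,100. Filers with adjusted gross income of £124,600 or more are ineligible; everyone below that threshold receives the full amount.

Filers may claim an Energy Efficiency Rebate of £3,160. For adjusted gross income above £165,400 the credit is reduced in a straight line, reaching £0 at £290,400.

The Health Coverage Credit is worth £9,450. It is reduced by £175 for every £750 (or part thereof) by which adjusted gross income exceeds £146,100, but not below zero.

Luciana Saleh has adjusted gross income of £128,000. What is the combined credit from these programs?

£12,610

Heating Assistance Credit: £128,000 meets or exceeds the £124,600 cutoff, so the credit is £0.
Energy Efficiency Rebate: £128,000 is at or below the £165,400 threshold, so the full £3,160 applies.
Health Coverage Credit: £128,000 is at or below the £146,100 threshold, so the full £9,450 applies.
Total: £0 + £3,160 + £9,450 = £12,610.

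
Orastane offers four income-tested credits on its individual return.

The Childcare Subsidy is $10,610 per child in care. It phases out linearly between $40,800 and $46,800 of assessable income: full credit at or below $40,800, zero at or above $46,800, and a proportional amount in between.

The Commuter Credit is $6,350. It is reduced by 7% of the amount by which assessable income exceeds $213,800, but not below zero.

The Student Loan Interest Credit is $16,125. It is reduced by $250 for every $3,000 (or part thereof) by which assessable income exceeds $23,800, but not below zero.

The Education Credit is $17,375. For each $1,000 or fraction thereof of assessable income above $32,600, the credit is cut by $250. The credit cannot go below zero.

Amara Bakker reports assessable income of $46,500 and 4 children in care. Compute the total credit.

$36,472

Childcare Subsidy: base = 4 × $10,610 = $42,440. $46,500 is $5,700 into a $6,000 phase-out range, leaving 300/6,000 of the credit: $42,440 × 300/6,000 = $2,122.
Commuter Credit: $46,500 is at or below the $213,800 threshold, so the full $6,350 applies.
Student Loan Interest Credit: income exceeds $23,800 by $22,700, which is 8 full-or-partial $3,000 increments; reduction = 8 × $250 = $2,000, leaving $14,125.
Education Credit: income exceeds $32,600 by $13,900, which is 14 full-or-partial $1,000 increments; reduction = 14 × $250 = $3,500, leaving $13,875.
Total: $2,122 + $6,350 + $14,125 + $13,875 = $36,472.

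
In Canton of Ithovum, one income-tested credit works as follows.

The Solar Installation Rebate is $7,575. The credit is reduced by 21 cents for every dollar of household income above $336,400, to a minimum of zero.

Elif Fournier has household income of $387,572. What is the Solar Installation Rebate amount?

Solar Installation Rebate: 21% of the $51,172 excess over $336,400 is $10,746.12 ≥ base, so the credit is $0.

$0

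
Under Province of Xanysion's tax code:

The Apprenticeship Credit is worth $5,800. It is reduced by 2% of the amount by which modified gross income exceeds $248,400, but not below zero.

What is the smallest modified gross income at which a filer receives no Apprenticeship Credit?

The credit falls by 2% of each dollar above $248,400, so it reaches zero when the excess is $5,800 / 2% = $290,000: income = $248,400 + $290,000 = $538,400.

$538,400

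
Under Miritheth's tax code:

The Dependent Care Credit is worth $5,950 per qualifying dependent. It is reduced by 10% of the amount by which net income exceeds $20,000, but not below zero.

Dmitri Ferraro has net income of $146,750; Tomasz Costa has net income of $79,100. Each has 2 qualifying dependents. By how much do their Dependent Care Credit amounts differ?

Dmitri ($146,750): Dependent Care Credit: base = 2 × $5,950 = $11,900. 10% of the $126,750 excess over $20,000 is $12,675 ≥ base, so the credit is $0.
Tomasz ($79,100): Dependent Care Credit: base = 2 × $5,950 = $11,900. 10% of the $59,100 excess over $20,000 is $5,910; credit = $11,900 − $5,910 = $5,990.
Difference: |$0 − $5,990| = $5,990.

$5,990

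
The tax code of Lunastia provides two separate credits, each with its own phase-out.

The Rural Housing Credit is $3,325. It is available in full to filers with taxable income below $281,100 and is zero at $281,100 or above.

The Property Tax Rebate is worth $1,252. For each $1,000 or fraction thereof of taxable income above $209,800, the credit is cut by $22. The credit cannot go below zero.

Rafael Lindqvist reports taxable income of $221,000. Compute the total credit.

$4,313

Rural Housing Credit: $221,000 is below the $281,100 cutoff, so the full $3,325 applies.
Property Tax Rebate: income exceeds $209,800 by $11,200, which is 12 full-or-partial $1,000 increments; reduction = 12 × $22 = $264, leaving $988.
Total: $3,325 + $988 = $4,313.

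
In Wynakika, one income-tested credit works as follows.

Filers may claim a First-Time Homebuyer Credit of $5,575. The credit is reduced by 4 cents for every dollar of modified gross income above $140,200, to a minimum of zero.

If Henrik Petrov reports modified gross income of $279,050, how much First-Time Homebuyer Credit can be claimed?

First-Time Homebuyer Credit: 4% of the $138,850 excess over $140,200 is $5,554; credit = $5,575 − $5,554 = $21.

$21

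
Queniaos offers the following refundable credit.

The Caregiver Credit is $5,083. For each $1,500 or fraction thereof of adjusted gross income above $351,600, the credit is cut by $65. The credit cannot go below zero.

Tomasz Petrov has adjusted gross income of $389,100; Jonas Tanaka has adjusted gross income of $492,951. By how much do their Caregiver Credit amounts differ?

Tomasz ($389,100): Caregiver Credit: income exceeds $351,600 by $37,500, which is 25 full-or-partial $1,500 increments; reduction = 25 × $65 = $1,625, leaving $3,458.
Jonas ($492,951): Caregiver Credit: income exceeds $351,600 by $141,351 → 95 increments × $65 = $6,175 ≥ base, so the credit is $0.
Difference: |$3,458 − $0| = $3,458.

$3,458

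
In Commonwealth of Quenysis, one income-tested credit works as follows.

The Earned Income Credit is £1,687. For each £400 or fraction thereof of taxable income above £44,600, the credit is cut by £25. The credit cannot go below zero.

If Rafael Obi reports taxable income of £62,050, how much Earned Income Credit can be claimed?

£587

Earned Income Credit: income exceeds £44,600 by £17,450, which is 44 full-or-partial £400 increments; reduction = 44 × £25 = £1,100, leaving £587.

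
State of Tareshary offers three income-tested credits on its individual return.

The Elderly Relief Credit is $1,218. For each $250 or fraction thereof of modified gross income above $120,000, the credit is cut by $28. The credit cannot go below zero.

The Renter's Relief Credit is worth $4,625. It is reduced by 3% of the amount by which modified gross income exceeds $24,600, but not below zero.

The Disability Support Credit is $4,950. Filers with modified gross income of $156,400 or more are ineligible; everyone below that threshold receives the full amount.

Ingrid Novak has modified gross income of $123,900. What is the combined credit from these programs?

Elderly Relief Credit: income exceeds $120,000 by $3,900, which is 16 full-or-partial $250 increments; reduction = 16 × $28 = $448, leaving $770.
Renter's Relief Credit: 3% of the $99,300 excess over $24,600 is $2,979; credit = $4,625 − $2,979 = $1,646.
Disability Support Credit: $123,900 is below the $156,400 cutoff, so the full $4,950 applies.
Total: $770 + $1,646 + $4,950 = $7,366.

$7,366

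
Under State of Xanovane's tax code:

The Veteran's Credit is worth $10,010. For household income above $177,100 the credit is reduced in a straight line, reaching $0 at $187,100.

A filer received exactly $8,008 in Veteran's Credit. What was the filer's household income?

$8,008 is 8,008/10,010 of the full $10,010, so 2,002/10,010 of the $10,000 range has been used: income = $177,100 + $10,000 × 2,002/10,010 = $179,100.

$179,100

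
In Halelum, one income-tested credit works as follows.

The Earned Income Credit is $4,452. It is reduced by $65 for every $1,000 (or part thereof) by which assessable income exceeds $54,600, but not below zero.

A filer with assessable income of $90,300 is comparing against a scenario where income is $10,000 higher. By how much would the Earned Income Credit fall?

At $90,300 — income exceeds $54,600 by $35,700, which is 36 full-or-partial $1,000 increments; reduction = 36 × $65 = $2,340, leaving $2,112.
At $100,300 — income exceeds $54,600 by $45,700, which is 46 full-or-partial $1,000 increments; reduction = 46 × $65 = $2,990, leaving $1,462.
Lost: $2,112 − $1,462 = $650.

$650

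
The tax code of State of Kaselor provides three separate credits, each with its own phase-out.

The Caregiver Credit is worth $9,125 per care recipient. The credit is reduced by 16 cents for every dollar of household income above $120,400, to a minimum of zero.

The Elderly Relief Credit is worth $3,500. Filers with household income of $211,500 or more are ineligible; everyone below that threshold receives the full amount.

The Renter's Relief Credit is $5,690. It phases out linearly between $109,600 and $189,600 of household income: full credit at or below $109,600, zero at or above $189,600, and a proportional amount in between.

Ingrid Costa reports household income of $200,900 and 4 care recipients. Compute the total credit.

Caregiver Credit: base = 4 × $9,125 = $36,500. 16% of the $80,500 excess over $120,400 is $12,880; credit = $36,500 − $12,880 = $23,620.
Elderly Relief Credit: $200,900 is below the $211,500 cutoff, so the full $3,500 applies.
Renter's Relief Credit: $200,900 is at or above $189,600, so the credit is $0.
Total: $23,620 + $3,500 + $0 = $27,120.

$27,120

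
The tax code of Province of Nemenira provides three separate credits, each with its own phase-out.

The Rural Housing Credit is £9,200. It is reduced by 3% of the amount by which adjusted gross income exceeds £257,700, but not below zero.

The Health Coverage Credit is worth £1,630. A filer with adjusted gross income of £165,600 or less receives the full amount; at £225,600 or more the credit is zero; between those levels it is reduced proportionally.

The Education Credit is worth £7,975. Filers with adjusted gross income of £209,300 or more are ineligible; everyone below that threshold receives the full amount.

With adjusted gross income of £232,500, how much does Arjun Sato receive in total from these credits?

£9,200

Rural Housing Credit: £232,500 is at or below the £257,700 threshold, so the full £9,200 applies.
Health Coverage Credit: £232,500 is at or above £225,600, so the credit is £0.
Education Credit: £232,500 meets or exceeds the £209,300 cutoff, so the credit is £0.
Total: £9,200 + £0 + £0 = £9,200.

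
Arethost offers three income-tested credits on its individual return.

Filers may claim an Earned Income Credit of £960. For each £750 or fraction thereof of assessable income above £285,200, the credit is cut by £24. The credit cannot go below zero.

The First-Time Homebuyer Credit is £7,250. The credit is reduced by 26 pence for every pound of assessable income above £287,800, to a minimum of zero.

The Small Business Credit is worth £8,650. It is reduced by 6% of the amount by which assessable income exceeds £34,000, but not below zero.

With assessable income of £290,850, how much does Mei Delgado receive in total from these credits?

Earned Income Credit: income exceeds £285,200 by £5,650, which is 8 full-or-partial £750 increments; reduction = 8 × £24 = £192, leaving £768.
First-Time Homebuyer Credit: 26% of the £3,050 excess over £287,800 is £793; credit = £7,250 − £793 = £6,457.
Small Business Credit: 6% of the £256,850 excess over £34,000 is £15,411 ≥ base, so the credit is £0.
Total: £768 + £6,457 + £0 = £7,225.

£7,225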